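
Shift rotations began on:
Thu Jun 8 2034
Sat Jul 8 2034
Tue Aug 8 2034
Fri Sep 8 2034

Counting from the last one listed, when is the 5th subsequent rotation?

Thu Feb 8 2035

Each date is the 8th; the gaps (30, 31, 31) track the month lengths.
The rule is the 8th of each month.
Next: October 2034 → Sun Oct 8 2034.
Next: November 2034 → Wed Nov 8 2034.
Next: December 2034 → Fri Dec 8 2034.
January 2035: Mon Jan 8 2035.
Next: February 2035 → Thu Feb 8 2035.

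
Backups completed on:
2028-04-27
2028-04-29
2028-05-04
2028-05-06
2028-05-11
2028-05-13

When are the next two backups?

Every event lands on a Thursday or Saturday (gaps cycle 2, 5, 2, 5, 2).
So the schedule is: every Thursday and Saturday.
The following Thursday is 2028-05-18.
Next Saturday: 2028-05-20.

2028-05-18, 2028-05-20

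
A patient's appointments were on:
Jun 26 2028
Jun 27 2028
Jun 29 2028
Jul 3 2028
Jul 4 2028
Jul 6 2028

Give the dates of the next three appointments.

Every event lands on a Monday or Tuesday or Thursday (gaps cycle 1, 2, 4, 1, 2).
So the schedule is: every Monday, Tuesday and Thursday.
Next Monday: Jul 10 2028.
The following Tuesday is Jul 11 2028.
Next Thursday: Jul 13 2028.

Jul 10 2028, Jul 11 2028, Jul 13 2028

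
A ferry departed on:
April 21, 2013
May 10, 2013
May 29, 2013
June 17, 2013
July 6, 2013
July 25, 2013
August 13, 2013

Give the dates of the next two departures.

The spacing is 19, 19, 19, 19, 19, 19 days — always 19 days.
August 13, 2013 + 19 days = September 1, 2013.
September 1, 2013 + 19 days = September 20, 2013.

September 1, 2013; September 20, 2013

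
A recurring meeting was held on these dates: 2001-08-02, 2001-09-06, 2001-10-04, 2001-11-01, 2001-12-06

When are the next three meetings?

2002-01-03, 2002-02-07, 2002-03-07

All dates are Thursdays, 35, 28, 28, 35 days apart.
Specifically, the 1st Thursday of each month.
1st Thursday of January 2002: 2002-01-03.
February 2002 — 1st Thursday is 2002-02-07.
1st Thursday of March 2002: 2002-03-07.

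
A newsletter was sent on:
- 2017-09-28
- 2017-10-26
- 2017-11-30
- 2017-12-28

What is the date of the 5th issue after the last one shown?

These are Thursdays with 28, 35, 28-day gaps.
Each is the final Thursday of its month — 2017-11-30 is past the 28th, so '4th Thursday' doesn't fit.
Last Thursday of January 2018: 2018-01-25.
Last Thursday of February 2018: 2018-02-22.
March 2018 ends with Thursday 2018-03-29.
Last Thursday of April 2018: 2018-04-26.
Last Thursday of May 2018: 2018-05-31.

2018-05-31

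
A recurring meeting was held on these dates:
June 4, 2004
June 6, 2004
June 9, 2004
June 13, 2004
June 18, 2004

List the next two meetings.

June 24, 2004; July 1, 2004

Gaps: 2, 3, 4, 5 days — each gap is 1 larger than the previous one.
Next gap: 6 days. June 18, 2004 + 6 days = June 24, 2004.
Next gap: 7 days. June 24, 2004 + 7 days = July 1, 2004.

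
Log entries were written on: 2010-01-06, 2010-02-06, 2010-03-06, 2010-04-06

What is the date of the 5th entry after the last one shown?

Each date is the 6th; the gaps (31, 28, 31) track the month lengths.
The rule is the 6th of each month.
May 2010: 2010-05-06.
June 2010: 2010-06-06.
Next: July 2010 → 2010-07-06.
Next: August 2010 → 2010-08-06.
Next: September 2010 → 2010-09-06.

2010-09-06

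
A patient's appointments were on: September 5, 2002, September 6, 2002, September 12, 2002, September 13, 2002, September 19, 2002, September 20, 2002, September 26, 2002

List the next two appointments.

Every event lands on a Thursday or Friday (gaps cycle 1, 6, 1, 6, 1, 6).
So the schedule is: every Thursday and Friday.
The following Friday is September 27, 2002.
The following Thursday is October 3, 2002.

September 27, 2002; October 3, 2002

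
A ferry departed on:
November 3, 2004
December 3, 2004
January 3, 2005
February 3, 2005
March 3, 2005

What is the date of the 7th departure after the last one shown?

Gaps: 30, 31, 31, 28 days — not constant. Every event is on the 3rd of the month.
Pattern: the 3rd of each month.
April 2005: April 3, 2005.
Next: May 2005 → May 3, 2005.
Next: June 2005 → June 3, 2005.
Next: July 2005 → July 3, 2005.
Next: August 2005 → August 3, 2005.
Next: September 2005 → September 3, 2005.
Next: October 2005 → October 3, 2005.

October 3, 2005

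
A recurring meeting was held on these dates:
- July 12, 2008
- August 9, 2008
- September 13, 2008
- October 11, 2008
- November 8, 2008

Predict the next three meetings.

These are Saturdays at 28- or 35-day spacing (28, 35, 28, 28).
The pattern: 2nd Saturday of the month.
December 2008 — 2nd Saturday is December 13, 2008.
2nd Saturday of January 2009: January 10, 2009.
February 2009 — 2nd Saturday is February 14, 2009.

December 13, 2008; January 10, 2009; February 14, 2009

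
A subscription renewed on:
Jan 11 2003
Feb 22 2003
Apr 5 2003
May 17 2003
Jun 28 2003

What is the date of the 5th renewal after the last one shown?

Every event comes 42 days after the last (42, 42, 42, 42).
Jun 28 2003 + 42 days = Aug 9 2003.
Aug 9 2003 + 42 days = Sep 20 2003.
Sep 20 2003 + 42 days = Nov 1 2003.
Nov 1 2003 + 42 days = Dec 13 2003.
Dec 13 2003 + 42 days = Jan 24 2004.

Jan 24 2004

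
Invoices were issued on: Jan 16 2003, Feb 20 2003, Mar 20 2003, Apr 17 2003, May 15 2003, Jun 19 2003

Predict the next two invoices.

Jul 17 2003, Aug 21 2003

These are Thursdays at 28- or 35-day spacing (35, 28, 28, 28, 35).
The pattern: 3rd Thursday of the month.
July 2003 — 3rd Thursday is Jul 17 2003.
3rd Thursday of August 2003: Aug 21 2003.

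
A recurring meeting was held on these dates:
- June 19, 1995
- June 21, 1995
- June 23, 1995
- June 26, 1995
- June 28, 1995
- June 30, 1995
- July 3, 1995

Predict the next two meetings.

The gap pattern 2, 2, 3, 2, 2, 3 repeats every 3 events.
These are the Mondays, Wednesdays and Fridays of each week.
Next Wednesday: July 5, 1995.
Next Friday: July 7, 1995.

July 5, 1995; July 7, 1995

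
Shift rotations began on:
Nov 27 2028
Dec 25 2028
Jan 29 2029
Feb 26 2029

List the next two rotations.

Mar 26 2029, Apr 30 2029

Every date is a Monday; gaps 28, 35, 28 days.
Each is the last Monday of its month (at least one falls on the 29th or later, ruling out '4th Monday').
March 2029 ends with Monday Mar 26 2029.
Last Monday of April 2029: Apr 30 2029.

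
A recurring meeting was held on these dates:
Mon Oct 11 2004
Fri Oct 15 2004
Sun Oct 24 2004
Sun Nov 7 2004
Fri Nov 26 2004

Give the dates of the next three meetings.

Mon Dec 20 2004, Tue Jan 18 2005, Mon Feb 21 2005

Intervals are 4, 9, 14, 19 days — an arithmetic progression with common difference 5.
Next gap: 24 days. Fri Nov 26 2004 + 24 days = Mon Dec 20 2004.
Next gap: 29 days. Mon Dec 20 2004 + 29 days = Tue Jan 18 2005.
Next gap: 34 days. Tue Jan 18 2005 + 34 days = Mon Feb 21 2005.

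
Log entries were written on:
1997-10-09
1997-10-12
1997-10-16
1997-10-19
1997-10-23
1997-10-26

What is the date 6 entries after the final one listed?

1997-11-16

Gaps: 3, 4, 3, 4, 3 days — not constant, but cyclic with period 2.
The events fall on every Thursday and Sunday.
Next Thursday: 1997-10-30.
Next Sunday: 1997-11-02.
The following Thursday is 1997-11-06.
Next Sunday: 1997-11-09.
Next Thursday: 1997-11-13.
The following Sunday is 1997-11-16.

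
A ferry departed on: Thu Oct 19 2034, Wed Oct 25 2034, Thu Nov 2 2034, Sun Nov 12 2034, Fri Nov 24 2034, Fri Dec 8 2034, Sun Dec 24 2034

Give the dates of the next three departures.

Thu Jan 11 2035, Wed Jan 31 2035, Thu Feb 22 2035

Gaps: 6, 8, 10, 12, 14, 16 days — each gap is 2 larger than the previous one.
Next gap: 18 days. Sun Dec 24 2034 + 18 days = Thu Jan 11 2035.
Next gap: 20 days. Thu Jan 11 2035 + 20 days = Wed Jan 31 2035.
Next gap: 22 days. Wed Jan 31 2035 + 22 days = Thu Feb 22 2035.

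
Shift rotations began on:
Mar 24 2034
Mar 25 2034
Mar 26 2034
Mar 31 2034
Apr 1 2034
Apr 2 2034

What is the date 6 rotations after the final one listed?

Gaps: 1, 1, 5, 1, 1 days — not constant, but cyclic with period 3.
The events fall on every Friday, Saturday and Sunday.
The following Friday is Apr 7 2034.
The following Saturday is Apr 8 2034.
The following Sunday is Apr 9 2034.
Next Friday: Apr 14 2034.
Next Saturday: Apr 15 2034.
The following Sunday is Apr 16 2034.

Apr 16 2034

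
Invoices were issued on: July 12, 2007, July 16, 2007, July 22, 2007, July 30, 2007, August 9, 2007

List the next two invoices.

Intervals are 4, 6, 8, 10 days — an arithmetic progression with common difference 2.
Next gap: 12 days. August 9, 2007 + 12 days = August 21, 2007.
Next gap: 14 days. August 21, 2007 + 14 days = September 4, 2007.

August 21, 2007; September 4, 2007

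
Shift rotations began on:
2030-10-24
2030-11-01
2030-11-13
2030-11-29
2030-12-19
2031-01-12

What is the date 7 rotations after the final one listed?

2031-10-19

The spacing grows by 4 each time: 8, 12, 16, 20, 24 days.
Next gap: 28 days. 2031-01-12 + 28 days = 2031-02-09.
Next gap: 32 days. 2031-02-09 + 32 days = 2031-03-13.
Next gap: 36 days. 2031-03-13 + 36 days = 2031-04-18.
Next gap: 40 days. 2031-04-18 + 40 days = 2031-05-28.
Next gap: 44 days. 2031-05-28 + 44 days = 2031-07-11.
Next gap: 48 days. 2031-07-11 + 48 days = 2031-08-28.
Next gap: 52 days. 2031-08-28 + 52 days = 2031-10-19.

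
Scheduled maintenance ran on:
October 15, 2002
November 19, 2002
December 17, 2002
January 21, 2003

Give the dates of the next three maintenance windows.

February 18, 2003; March 18, 2003; April 15, 2003

Gaps: 35, 28, 35 days — a mix of 28 and 35. Every date is a Tuesday.
Each is the 3rd Tuesday of its month.
February 2003 — 3rd Tuesday is February 18, 2003.
3rd Tuesday of March 2003: March 18, 2003.
April 2003 — 3rd Tuesday is April 15, 2003.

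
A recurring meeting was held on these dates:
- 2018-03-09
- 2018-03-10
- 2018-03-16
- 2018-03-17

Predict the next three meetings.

Every event lands on a Friday or Saturday (gaps cycle 1, 6, 1).
So the schedule is: every Friday and Saturday.
Next Friday: 2018-03-23.
The following Saturday is 2018-03-24.
Next Friday: 2018-03-30.

2018-03-23, 2018-03-24, 2018-03-30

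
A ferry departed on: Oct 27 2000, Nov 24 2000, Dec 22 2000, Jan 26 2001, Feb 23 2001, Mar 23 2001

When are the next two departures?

These are Fridays at 28- or 35-day spacing (28, 28, 35, 28, 28).
The pattern: 4th Friday of the month.
4th Friday of April 2001: Apr 27 2001.
4th Friday of May 2001: May 25 2001.

Apr 27 2001, May 25 2001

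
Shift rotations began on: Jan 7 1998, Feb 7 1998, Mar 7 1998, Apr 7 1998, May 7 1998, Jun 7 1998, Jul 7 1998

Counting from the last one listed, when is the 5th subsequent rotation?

Gaps: 31, 28, 31, 30, 31, 30 days — not constant. Every event is on the 7th of the month.
Pattern: the 7th of each month.
Next: August 1998 → Aug 7 1998.
Next: September 1998 → Sep 7 1998.
Next: October 1998 → Oct 7 1998.
Next: November 1998 → Nov 7 1998.
December 1998: Dec 7 1998.

Dec 7 1998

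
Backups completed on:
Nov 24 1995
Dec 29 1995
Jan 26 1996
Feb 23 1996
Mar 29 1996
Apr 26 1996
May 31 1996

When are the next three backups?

Jun 28 1996, Jul 26 1996, Aug 30 1996

Every date is a Friday; gaps 35, 28, 28, 35, 28, 35 days.
Each is the last Friday of its month (at least one falls on the 29th or later, ruling out '4th Friday').
June 1996 ends with Friday Jun 28 1996.
July 1996 ends with Friday Jul 26 1996.
August 1996 ends with Friday Aug 30 1996.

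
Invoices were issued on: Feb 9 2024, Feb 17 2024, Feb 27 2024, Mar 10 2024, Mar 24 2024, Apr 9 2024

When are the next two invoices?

Apr 27 2024, May 17 2024

Intervals are 8, 10, 12, 14, 16 days — an arithmetic progression with common difference 2.
Next gap: 18 days. Apr 9 2024 + 18 days = Apr 27 2024.
Next gap: 20 days. Apr 27 2024 + 20 days = May 17 2024.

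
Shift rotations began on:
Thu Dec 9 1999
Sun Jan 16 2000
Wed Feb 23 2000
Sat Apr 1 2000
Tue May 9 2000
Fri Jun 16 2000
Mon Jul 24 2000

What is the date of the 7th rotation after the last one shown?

Mon Apr 16 2001

Every event comes 38 days after the last (38, 38, 38, 38, 38, 38).
Mon Jul 24 2000 + 38 days = Thu Aug 31 2000.
Thu Aug 31 2000 + 38 days = Sun Oct 8 2000.
Sun Oct 8 2000 + 38 days = Wed Nov 15 2000.
Wed Nov 15 2000 + 38 days = Sat Dec 23 2000.
Sat Dec 23 2000 + 38 days = Tue Jan 30 2001.
Tue Jan 30 2001 + 38 days = Fri Mar 9 2001.
Fri Mar 9 2001 + 38 days = Mon Apr 16 2001.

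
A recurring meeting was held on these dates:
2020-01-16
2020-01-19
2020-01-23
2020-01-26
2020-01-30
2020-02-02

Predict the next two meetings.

Every event lands on a Thursday or Sunday (gaps cycle 3, 4, 3, 4, 3).
So the schedule is: every Thursday and Sunday.
Next Thursday: 2020-02-06.
The following Sunday is 2020-02-09.

2020-02-06, 2020-02-09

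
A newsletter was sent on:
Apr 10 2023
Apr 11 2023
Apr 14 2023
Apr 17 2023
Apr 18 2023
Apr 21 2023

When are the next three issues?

The gap pattern 1, 3, 3, 1, 3 repeats every 3 events.
These are the Mondays, Tuesdays and Fridays of each week.
Next Monday: Apr 24 2023.
Next Tuesday: Apr 25 2023.
The following Friday is Apr 28 2023.

Apr 24 2023, Apr 25 2023, Apr 28 2023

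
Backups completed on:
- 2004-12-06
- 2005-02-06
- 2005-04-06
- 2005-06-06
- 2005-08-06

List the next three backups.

2005-10-06, 2005-12-06, 2006-02-06

The day-of-month is always 6 (62, 59, 61, 61 days between events).
So this recurs on the 6th of every 2 months.
Next: October 2005 → 2005-10-06.
December 2005: 2005-12-06.
February 2006: 2006-02-06.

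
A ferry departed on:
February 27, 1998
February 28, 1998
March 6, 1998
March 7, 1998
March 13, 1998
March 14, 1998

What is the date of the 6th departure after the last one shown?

Every event lands on a Friday or Saturday (gaps cycle 1, 6, 1, 6, 1).
So the schedule is: every Friday and Saturday.
Next Friday: March 20, 1998.
Next Saturday: March 21, 1998.
Next Friday: March 27, 1998.
The following Saturday is March 28, 1998.
Next Friday: April 3, 1998.
Next Saturday: April 4, 1998.

April 4, 1998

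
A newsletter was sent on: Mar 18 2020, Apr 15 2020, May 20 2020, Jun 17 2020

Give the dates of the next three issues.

All dates are Wednesdays, 28, 35, 28 days apart.
Specifically, the 3rd Wednesday of each month.
July 2020 — 3rd Wednesday is Jul 15 2020.
3rd Wednesday of August 2020: Aug 19 2020.
September 2020 — 3rd Wednesday is Sep 16 2020.

Jul 15 2020, Aug 19 2020, Sep 16 2020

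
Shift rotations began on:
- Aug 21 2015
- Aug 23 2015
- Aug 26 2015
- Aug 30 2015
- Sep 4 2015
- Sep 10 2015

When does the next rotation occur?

Gaps: 2, 3, 4, 5, 6 days — each gap is 1 larger than the previous one.
Next gap: 7 days. Sep 10 2015 + 7 days = Sep 17 2015.

Sep 17 2015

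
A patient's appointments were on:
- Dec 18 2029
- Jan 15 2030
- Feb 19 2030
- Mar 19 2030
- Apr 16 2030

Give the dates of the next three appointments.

May 21 2030, Jun 18 2030, Jul 16 2030

These are Tuesdays at 28- or 35-day spacing (28, 35, 28, 28).
The pattern: 3rd Tuesday of the month.
May 2030 — 3rd Tuesday is May 21 2030.
3rd Tuesday of June 2030: Jun 18 2030.
3rd Tuesday of July 2030: Jul 16 2030.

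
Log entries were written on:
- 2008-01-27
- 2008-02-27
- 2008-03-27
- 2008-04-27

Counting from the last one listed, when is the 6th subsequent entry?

2008-10-27

The day-of-month is always 27 (31, 29, 31 days between events).
So this recurs on the 27th of each month.
May 2008: 2008-05-27.
June 2008: 2008-06-27.
July 2008: 2008-07-27.
August 2008: 2008-08-27.
September 2008: 2008-09-27.
October 2008: 2008-10-27.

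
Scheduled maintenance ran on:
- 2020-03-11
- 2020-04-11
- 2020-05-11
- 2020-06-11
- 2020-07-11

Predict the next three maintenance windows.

The day-of-month is always 11 (31, 30, 31, 30 days between events).
So this recurs on the 11th of each month.
August 2020: 2020-08-11.
September 2020: 2020-09-11.
Next: October 2020 → 2020-10-11.

2020-08-11, 2020-09-11, 2020-10-11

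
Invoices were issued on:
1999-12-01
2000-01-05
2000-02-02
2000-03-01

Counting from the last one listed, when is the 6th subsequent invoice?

Gaps: 35, 28, 28 days — a mix of 28 and 35. Every date is a Wednesday.
Each is the 1st Wednesday of its month.
April 2000 — 1st Wednesday is 2000-04-05.
May 2000 — 1st Wednesday is 2000-05-03.
1st Wednesday of June 2000: 2000-06-07.
July 2000 — 1st Wednesday is 2000-07-05.
August 2000 — 1st Wednesday is 2000-08-02.
September 2000 — 1st Wednesday is 2000-09-06.

2000-09-06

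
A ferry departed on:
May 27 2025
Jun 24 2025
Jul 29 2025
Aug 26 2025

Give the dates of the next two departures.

All Tuesdays; the gaps (28, 35, 28) vary with month length.
This is the last Tuesday of each month.
Last Tuesday of September 2025: Sep 30 2025.
Last Tuesday of October 2025: Oct 28 2025.

Sep 30 2025, Oct 28 2025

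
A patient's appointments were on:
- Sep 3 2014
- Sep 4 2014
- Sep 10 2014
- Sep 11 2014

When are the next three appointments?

Gaps: 1, 6, 1 days — not constant, but cyclic with period 2.
The events fall on every Wednesday and Thursday.
Next Wednesday: Sep 17 2014.
Next Thursday: Sep 18 2014.
Next Wednesday: Sep 24 2014.

Sep 17 2014, Sep 18 2014, Sep 24 2014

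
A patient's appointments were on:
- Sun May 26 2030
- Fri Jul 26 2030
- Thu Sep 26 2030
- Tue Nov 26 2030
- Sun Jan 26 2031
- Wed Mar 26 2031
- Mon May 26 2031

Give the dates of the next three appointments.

The day-of-month is always 26 (61, 62, 61, 61, 59, 61 days between events).
So this recurs on the 26th of every 2 months.
July 2031: Sat Jul 26 2031.
September 2031: Fri Sep 26 2031.
Next: November 2031 → Wed Nov 26 2031.

Sat Jul 26 2031, Fri Sep 26 2031, Wed Nov 26 2031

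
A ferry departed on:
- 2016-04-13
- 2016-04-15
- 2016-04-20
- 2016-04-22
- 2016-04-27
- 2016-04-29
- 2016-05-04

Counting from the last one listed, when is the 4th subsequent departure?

2016-05-18

Every event lands on a Wednesday or Friday (gaps cycle 2, 5, 2, 5, 2, 5).
So the schedule is: every Wednesday and Friday.
Next Friday: 2016-05-06.
The following Wednesday is 2016-05-11.
The following Friday is 2016-05-13.
The following Wednesday is 2016-05-18.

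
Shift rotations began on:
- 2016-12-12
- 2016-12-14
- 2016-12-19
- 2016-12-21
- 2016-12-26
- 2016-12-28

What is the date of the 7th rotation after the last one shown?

2017-01-23

Gaps: 2, 5, 2, 5, 2 days — not constant, but cyclic with period 2.
The events fall on every Monday and Wednesday.
Next Monday: 2017-01-02.
The following Wednesday is 2017-01-04.
The following Monday is 2017-01-09.
Next Wednesday: 2017-01-11.
The following Monday is 2017-01-16.
Next Wednesday: 2017-01-18.
Next Monday: 2017-01-23.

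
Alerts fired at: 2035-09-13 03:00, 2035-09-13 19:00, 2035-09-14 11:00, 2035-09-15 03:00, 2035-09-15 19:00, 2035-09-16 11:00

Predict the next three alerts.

Gaps: 16, 16, 16, 16, 16 hours — each event is 16 hours after the previous one.
2035-09-16 11:00 + 16 h = 2035-09-17 03:00.
2035-09-17 03:00 + 16 h = 2035-09-17 19:00.
2035-09-17 19:00 + 16 h = 2035-09-18 11:00.

2035-09-17 03:00, 2035-09-17 19:00, 2035-09-18 11:00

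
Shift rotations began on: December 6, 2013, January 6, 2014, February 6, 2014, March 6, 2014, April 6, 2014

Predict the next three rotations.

Each date is the 6th; the gaps (31, 31, 28, 31) track the month lengths.
The rule is the 6th of each month.
Next: May 2014 → May 6, 2014.
Next: June 2014 → June 6, 2014.
July 2014: July 6, 2014.

May 6, 2014; June 6, 2014; July 6, 2014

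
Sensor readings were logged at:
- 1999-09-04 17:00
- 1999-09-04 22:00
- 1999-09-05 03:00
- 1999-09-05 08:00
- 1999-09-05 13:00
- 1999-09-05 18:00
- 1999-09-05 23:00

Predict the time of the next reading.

The interval is a steady 5 hours (5, 5, 5, 5, 5, 5).
1999-09-05 23:00 + 5 h = 1999-09-06 04:00.

1999-09-06 04:00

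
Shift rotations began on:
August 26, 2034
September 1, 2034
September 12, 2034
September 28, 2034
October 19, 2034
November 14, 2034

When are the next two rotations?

December 15, 2034; January 20, 2035

Intervals are 6, 11, 16, 21, 26 days — an arithmetic progression with common difference 5.
Next gap: 31 days. November 14, 2034 + 31 days = December 15, 2034.
Next gap: 36 days. December 15, 2034 + 36 days = January 20, 2035.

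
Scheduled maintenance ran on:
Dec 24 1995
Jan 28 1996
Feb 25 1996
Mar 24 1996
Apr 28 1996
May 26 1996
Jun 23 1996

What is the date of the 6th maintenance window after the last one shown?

These are Sundays at 28- or 35-day spacing (35, 28, 28, 35, 28, 28).
The pattern: 4th Sunday of the month.
July 1996 — 4th Sunday is Jul 28 1996.
4th Sunday of August 1996: Aug 25 1996.
September 1996 — 4th Sunday is Sep 22 1996.
October 1996 — 4th Sunday is Oct 27 1996.
November 1996 — 4th Sunday is Nov 24 1996.
4th Sunday of December 1996: Dec 22 1996.

Dec 22 1996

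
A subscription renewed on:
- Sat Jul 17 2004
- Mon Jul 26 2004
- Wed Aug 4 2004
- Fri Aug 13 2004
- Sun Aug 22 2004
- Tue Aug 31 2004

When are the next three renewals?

The spacing is 9, 9, 9, 9, 9 days — always 9 days.
Tue Aug 31 2004 + 9 days = Thu Sep 9 2004.
Thu Sep 9 2004 + 9 days = Sat Sep 18 2004.
Sat Sep 18 2004 + 9 days = Mon Sep 27 2004.

Thu Sep 9 2004, Sat Sep 18 2004, Mon Sep 27 2004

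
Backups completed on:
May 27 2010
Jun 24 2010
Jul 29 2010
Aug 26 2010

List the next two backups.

These are Thursdays with 28, 35, 28-day gaps.
Each is the final Thursday of its month — Jul 29 2010 is past the 28th, so '4th Thursday' doesn't fit.
September 2010 ends with Thursday Sep 30 2010.
October 2010 ends with Thursday Oct 28 2010.

Sep 30 2010, Oct 28 2010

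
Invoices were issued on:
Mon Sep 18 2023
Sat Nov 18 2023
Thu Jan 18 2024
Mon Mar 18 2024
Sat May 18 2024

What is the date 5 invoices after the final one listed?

Each date is the 18th; the gaps (61, 61, 60, 61) track the month lengths.
The rule is the 18th of every 2 months.
Next: July 2024 → Thu Jul 18 2024.
Next: September 2024 → Wed Sep 18 2024.
November 2024: Mon Nov 18 2024.
January 2025: Sat Jan 18 2025.
March 2025: Tue Mar 18 2025.

Tue Mar 18 2025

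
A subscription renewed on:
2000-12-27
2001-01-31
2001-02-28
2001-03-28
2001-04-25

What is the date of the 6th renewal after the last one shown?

2001-10-31

Every date is a Wednesday; gaps 35, 28, 28, 28 days.
Each is the last Wednesday of its month (at least one falls on the 29th or later, ruling out '4th Wednesday').
May 2001 ends with Wednesday 2001-05-30.
June 2001 ends with Wednesday 2001-06-27.
Last Wednesday of July 2001: 2001-07-25.
August 2001 ends with Wednesday 2001-08-29.
Last Wednesday of September 2001: 2001-09-26.
Last Wednesday of October 2001: 2001-10-31.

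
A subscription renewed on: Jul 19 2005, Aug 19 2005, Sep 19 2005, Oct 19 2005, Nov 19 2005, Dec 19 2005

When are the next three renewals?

Jan 19 2006, Feb 19 2006, Mar 19 2006

Each date is the 19th; the gaps (31, 31, 30, 31, 30) track the month lengths.
The rule is the 19th of each month.
Next: January 2006 → Jan 19 2006.
February 2006: Feb 19 2006.
March 2006: Mar 19 2006.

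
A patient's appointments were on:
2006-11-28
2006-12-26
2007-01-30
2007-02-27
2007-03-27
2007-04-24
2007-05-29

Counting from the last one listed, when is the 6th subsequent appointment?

2007-11-27

All Tuesdays; the gaps (28, 35, 28, 28, 28, 35) vary with month length.
This is the last Tuesday of each month.
Last Tuesday of June 2007: 2007-06-26.
July 2007 ends with Tuesday 2007-07-31.
Last Tuesday of August 2007: 2007-08-28.
Last Tuesday of September 2007: 2007-09-25.
Last Tuesday of October 2007: 2007-10-30.
Last Tuesday of November 2007: 2007-11-27.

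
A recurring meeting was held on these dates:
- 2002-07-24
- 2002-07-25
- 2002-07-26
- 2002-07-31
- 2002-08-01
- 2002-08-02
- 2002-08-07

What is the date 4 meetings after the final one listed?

Every event lands on a Wednesday or Thursday or Friday (gaps cycle 1, 1, 5, 1, 1, 5).
So the schedule is: every Wednesday, Thursday and Friday.
The following Thursday is 2002-08-08.
Next Friday: 2002-08-09.
Next Wednesday: 2002-08-14.
The following Thursday is 2002-08-15.

2002-08-15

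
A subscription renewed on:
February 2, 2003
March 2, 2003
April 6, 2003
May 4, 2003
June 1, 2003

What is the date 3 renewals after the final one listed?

September 7, 2003

These are Sundays at 28- or 35-day spacing (28, 35, 28, 28).
The pattern: 1st Sunday of the month.
July 2003 — 1st Sunday is July 6, 2003.
1st Sunday of August 2003: August 3, 2003.
1st Sunday of September 2003: September 7, 2003.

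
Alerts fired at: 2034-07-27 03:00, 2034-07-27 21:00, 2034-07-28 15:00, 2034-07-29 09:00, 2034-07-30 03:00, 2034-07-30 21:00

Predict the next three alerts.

2034-07-31 15:00, 2034-08-01 09:00, 2034-08-02 03:00

Gaps: 18, 18, 18, 18, 18 hours — each event is 18 hours after the previous one.
2034-07-30 21:00 + 18 h = 2034-07-31 15:00.
2034-07-31 15:00 + 18 h = 2034-08-01 09:00.
2034-08-01 09:00 + 18 h = 2034-08-02 03:00.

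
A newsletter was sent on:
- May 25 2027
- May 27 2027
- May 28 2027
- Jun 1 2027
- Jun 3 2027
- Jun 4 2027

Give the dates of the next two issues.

The gap pattern 2, 1, 4, 2, 1 repeats every 3 events.
These are the Tuesdays, Thursdays and Fridays of each week.
The following Tuesday is Jun 8 2027.
Next Thursday: Jun 10 2027.

Jun 8 2027, Jun 10 2027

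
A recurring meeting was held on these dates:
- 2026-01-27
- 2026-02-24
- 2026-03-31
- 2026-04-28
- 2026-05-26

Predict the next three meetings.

Every date is a Tuesday; gaps 28, 35, 28, 28 days.
Each is the last Tuesday of its month (at least one falls on the 29th or later, ruling out '4th Tuesday').
Last Tuesday of June 2026: 2026-06-30.
Last Tuesday of July 2026: 2026-07-28.
Last Tuesday of August 2026: 2026-08-25.

2026-06-30, 2026-07-28, 2026-08-25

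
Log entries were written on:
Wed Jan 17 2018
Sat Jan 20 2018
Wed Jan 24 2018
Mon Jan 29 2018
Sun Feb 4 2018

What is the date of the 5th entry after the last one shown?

Gaps: 3, 4, 5, 6 days — each gap is 1 larger than the previous one.
Next gap: 7 days. Sun Feb 4 2018 + 7 days = Sun Feb 11 2018.
Next gap: 8 days. Sun Feb 11 2018 + 8 days = Mon Feb 19 2018.
Next gap: 9 days. Mon Feb 19 2018 + 9 days = Wed Feb 28 2018.
Next gap: 10 days. Wed Feb 28 2018 + 10 days = Sat Mar 10 2018.
Next gap: 11 days. Sat Mar 10 2018 + 11 days = Wed Mar 21 2018.

Wed Mar 21 2018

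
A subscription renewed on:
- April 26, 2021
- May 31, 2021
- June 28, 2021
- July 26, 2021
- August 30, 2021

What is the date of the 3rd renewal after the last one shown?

November 29, 2021

These are Mondays with 35, 28, 28, 35-day gaps.
Each is the final Monday of its month — May 31, 2021 is past the 28th, so '4th Monday' doesn't fit.
Last Monday of September 2021: September 27, 2021.
Last Monday of October 2021: October 25, 2021.
Last Monday of November 2021: November 29, 2021.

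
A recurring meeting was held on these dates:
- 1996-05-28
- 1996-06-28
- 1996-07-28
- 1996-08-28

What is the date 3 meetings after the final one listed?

1996-11-28

The day-of-month is always 28 (31, 30, 31 days between events).
So this recurs on the 28th of each month.
September 1996: 1996-09-28.
Next: October 1996 → 1996-10-28.
Next: November 1996 → 1996-11-28.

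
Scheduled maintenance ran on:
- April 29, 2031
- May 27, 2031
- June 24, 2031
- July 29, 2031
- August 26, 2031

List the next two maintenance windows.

September 30, 2031; October 28, 2031

Every date is a Tuesday; gaps 28, 28, 35, 28 days.
Each is the last Tuesday of its month (at least one falls on the 29th or later, ruling out '4th Tuesday').
September 2031 ends with Tuesday September 30, 2031.
October 2031 ends with Tuesday October 28, 2031.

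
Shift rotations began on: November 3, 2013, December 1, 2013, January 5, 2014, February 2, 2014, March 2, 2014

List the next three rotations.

These are Sundays at 28- or 35-day spacing (28, 35, 28, 28).
The pattern: 1st Sunday of the month.
1st Sunday of April 2014: April 6, 2014.
1st Sunday of May 2014: May 4, 2014.
June 2014 — 1st Sunday is June 1, 2014.

April 6, 2014; May 4, 2014; June 1, 2014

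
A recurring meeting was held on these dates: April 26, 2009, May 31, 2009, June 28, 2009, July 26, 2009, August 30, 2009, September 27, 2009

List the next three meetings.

Every date is a Sunday; gaps 35, 28, 28, 35, 28 days.
Each is the last Sunday of its month (at least one falls on the 29th or later, ruling out '4th Sunday').
October 2009 ends with Sunday October 25, 2009.
November 2009 ends with Sunday November 29, 2009.
December 2009 ends with Sunday December 27, 2009.

October 25, 2009; November 29, 2009; December 27, 2009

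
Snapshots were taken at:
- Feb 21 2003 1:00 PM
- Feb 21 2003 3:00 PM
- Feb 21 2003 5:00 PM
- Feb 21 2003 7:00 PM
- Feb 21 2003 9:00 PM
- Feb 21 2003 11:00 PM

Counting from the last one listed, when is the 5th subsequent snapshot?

Spacing: 2, 2, 2, 2, 2 h — constant 2 h.
Feb 21 2003 11:00 PM + 2 h = Feb 22 2003 1:00 AM.
Feb 22 2003 1:00 AM + 2 h = Feb 22 2003 3:00 AM.
Feb 22 2003 3:00 AM + 2 h = Feb 22 2003 5:00 AM.
Feb 22 2003 5:00 AM + 2 h = Feb 22 2003 7:00 AM.
Feb 22 2003 7:00 AM + 2 h = Feb 22 2003 9:00 AM.

Feb 22 2003 9:00 AM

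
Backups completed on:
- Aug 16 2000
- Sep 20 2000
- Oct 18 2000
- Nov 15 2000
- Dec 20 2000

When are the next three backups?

Jan 17 2001, Feb 21 2001, Mar 21 2001

These are Wednesdays at 28- or 35-day spacing (35, 28, 28, 35).
The pattern: 3rd Wednesday of the month.
January 2001 — 3rd Wednesday is Jan 17 2001.
February 2001 — 3rd Wednesday is Feb 21 2001.
3rd Wednesday of March 2001: Mar 21 2001.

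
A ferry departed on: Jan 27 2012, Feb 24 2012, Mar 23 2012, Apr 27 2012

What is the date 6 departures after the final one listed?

Oct 26 2012

These are Fridays at 28- or 35-day spacing (28, 28, 35).
The pattern: 4th Friday of the month.
4th Friday of May 2012: May 25 2012.
4th Friday of June 2012: Jun 22 2012.
4th Friday of July 2012: Jul 27 2012.
August 2012 — 4th Friday is Aug 24 2012.
September 2012 — 4th Friday is Sep 28 2012.
October 2012 — 4th Friday is Oct 26 2012.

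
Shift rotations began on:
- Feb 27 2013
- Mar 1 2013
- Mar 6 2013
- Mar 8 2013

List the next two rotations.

Mar 13 2013, Mar 15 2013

Gaps: 2, 5, 2 days — not constant, but cyclic with period 2.
The events fall on every Wednesday and Friday.
Next Wednesday: Mar 13 2013.
The following Friday is Mar 15 2013.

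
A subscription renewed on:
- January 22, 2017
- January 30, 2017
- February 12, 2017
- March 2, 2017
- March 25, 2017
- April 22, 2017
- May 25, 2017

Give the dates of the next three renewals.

July 2, 2017; August 14, 2017; October 1, 2017

The spacing grows by 5 each time: 8, 13, 18, 23, 28, 33 days.
Next gap: 38 days. May 25, 2017 + 38 days = July 2, 2017.
Next gap: 43 days. July 2, 2017 + 43 days = August 14, 2017.
Next gap: 48 days. August 14, 2017 + 48 days = October 1, 2017.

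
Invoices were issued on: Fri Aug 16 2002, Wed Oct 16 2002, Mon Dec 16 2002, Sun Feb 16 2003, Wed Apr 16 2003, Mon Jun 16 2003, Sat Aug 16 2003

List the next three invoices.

Gaps: 61, 61, 62, 59, 61, 61 days — not constant. Every event is on the 16th of the month.
Pattern: the 16th of every 2 months.
Next: October 2003 → Thu Oct 16 2003.
Next: December 2003 → Tue Dec 16 2003.
February 2004: Mon Feb 16 2004.

Thu Oct 16 2003, Tue Dec 16 2003, Mon Feb 16 2004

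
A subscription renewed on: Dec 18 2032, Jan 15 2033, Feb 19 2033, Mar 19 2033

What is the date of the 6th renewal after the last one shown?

These are Saturdays at 28- or 35-day spacing (28, 35, 28).
The pattern: 3rd Saturday of the month.
April 2033 — 3rd Saturday is Apr 16 2033.
3rd Saturday of May 2033: May 21 2033.
June 2033 — 3rd Saturday is Jun 18 2033.
3rd Saturday of July 2033: Jul 16 2033.
August 2033 — 3rd Saturday is Aug 20 2033.
September 2033 — 3rd Saturday is Sep 17 2033.

Sep 17 2033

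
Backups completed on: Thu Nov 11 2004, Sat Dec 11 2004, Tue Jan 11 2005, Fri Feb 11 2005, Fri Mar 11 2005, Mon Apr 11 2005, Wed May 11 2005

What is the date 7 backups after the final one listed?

Gaps: 30, 31, 31, 28, 31, 30 days — not constant. Every event is on the 11th of the month.
Pattern: the 11th of each month.
Next: June 2005 → Sat Jun 11 2005.
July 2005: Mon Jul 11 2005.
August 2005: Thu Aug 11 2005.
September 2005: Sun Sep 11 2005.
October 2005: Tue Oct 11 2005.
November 2005: Fri Nov 11 2005.
December 2005: Sun Dec 11 2005.

Sun Dec 11 2005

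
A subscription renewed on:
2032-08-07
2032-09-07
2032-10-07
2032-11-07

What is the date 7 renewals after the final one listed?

Each date is the 7th; the gaps (31, 30, 31) track the month lengths.
The rule is the 7th of each month.
Next: December 2032 → 2032-12-07.
Next: January 2033 → 2033-01-07.
Next: February 2033 → 2033-02-07.
March 2033: 2033-03-07.
April 2033: 2033-04-07.
May 2033: 2033-05-07.
Next: June 2033 → 2033-06-07.

2033-06-07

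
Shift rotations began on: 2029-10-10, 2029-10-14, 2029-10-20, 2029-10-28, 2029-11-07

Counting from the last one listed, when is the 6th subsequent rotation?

2030-02-17

The spacing grows by 2 each time: 4, 6, 8, 10 days.
Next gap: 12 days. 2029-11-07 + 12 days = 2029-11-19.
Next gap: 14 days. 2029-11-19 + 14 days = 2029-12-03.
Next gap: 16 days. 2029-12-03 + 16 days = 2029-12-19.
Next gap: 18 days. 2029-12-19 + 18 days = 2030-01-06.
Next gap: 20 days. 2030-01-06 + 20 days = 2030-01-26.
Next gap: 22 days. 2030-01-26 + 22 days = 2030-02-17.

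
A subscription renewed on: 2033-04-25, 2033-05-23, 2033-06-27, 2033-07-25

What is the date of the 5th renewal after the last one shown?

Gaps: 28, 35, 28 days — a mix of 28 and 35. Every date is a Monday.
Each is the 4th Monday of its month.
4th Monday of August 2033: 2033-08-22.
4th Monday of September 2033: 2033-09-26.
4th Monday of October 2033: 2033-10-24.
November 2033 — 4th Monday is 2033-11-28.
4th Monday of December 2033: 2033-12-26.

2033-12-26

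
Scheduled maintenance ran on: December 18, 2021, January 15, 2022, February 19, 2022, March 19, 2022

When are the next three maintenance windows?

April 16, 2022; May 21, 2022; June 18, 2022

All dates are Saturdays, 28, 35, 28 days apart.
Specifically, the 3rd Saturday of each month.
3rd Saturday of April 2022: April 16, 2022.
3rd Saturday of May 2022: May 21, 2022.
3rd Saturday of June 2022: June 18, 2022.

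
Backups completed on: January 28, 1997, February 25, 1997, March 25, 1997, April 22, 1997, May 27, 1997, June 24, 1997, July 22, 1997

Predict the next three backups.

These are Tuesdays at 28- or 35-day spacing (28, 28, 28, 35, 28, 28).
The pattern: 4th Tuesday of the month.
August 1997 — 4th Tuesday is August 26, 1997.
4th Tuesday of September 1997: September 23, 1997.
4th Tuesday of October 1997: October 28, 1997.

August 26, 1997; September 23, 1997; October 28, 1997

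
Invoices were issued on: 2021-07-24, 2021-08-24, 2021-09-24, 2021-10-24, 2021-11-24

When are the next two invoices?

Gaps: 31, 31, 30, 31 days — not constant. Every event is on the 24th of the month.
Pattern: the 24th of each month.
December 2021: 2021-12-24.
January 2022: 2022-01-24.

2021-12-24, 2022-01-24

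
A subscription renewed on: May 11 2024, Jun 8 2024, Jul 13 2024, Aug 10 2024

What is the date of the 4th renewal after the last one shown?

Gaps: 28, 35, 28 days — a mix of 28 and 35. Every date is a Saturday.
Each is the 2nd Saturday of its month.
2nd Saturday of September 2024: Sep 14 2024.
2nd Saturday of October 2024: Oct 12 2024.
November 2024 — 2nd Saturday is Nov 9 2024.
December 2024 — 2nd Saturday is Dec 14 2024.

Dec 14 2024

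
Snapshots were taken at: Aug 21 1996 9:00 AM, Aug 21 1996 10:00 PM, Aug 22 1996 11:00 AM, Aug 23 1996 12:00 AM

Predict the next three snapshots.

Aug 23 1996 1:00 PM, Aug 24 1996 2:00 AM, Aug 24 1996 3:00 PM

Gaps: 13, 13, 13 hours — each event is 13 hours after the previous one.
Aug 23 1996 12:00 AM + 13 h = Aug 23 1996 1:00 PM.
Aug 23 1996 1:00 PM + 13 h = Aug 24 1996 2:00 AM.
Aug 24 1996 2:00 AM + 13 h = Aug 24 1996 3:00 PM.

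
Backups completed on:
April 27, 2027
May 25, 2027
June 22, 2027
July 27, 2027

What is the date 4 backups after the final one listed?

All dates are Tuesdays, 28, 28, 35 days apart.
Specifically, the 4th Tuesday of each month.
4th Tuesday of August 2027: August 24, 2027.
4th Tuesday of September 2027: September 28, 2027.
October 2027 — 4th Tuesday is October 26, 2027.
November 2027 — 4th Tuesday is November 23, 2027.

November 23, 2027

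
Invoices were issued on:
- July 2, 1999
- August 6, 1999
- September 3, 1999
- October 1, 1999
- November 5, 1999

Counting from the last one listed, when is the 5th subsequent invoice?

These are Fridays at 28- or 35-day spacing (35, 28, 28, 35).
The pattern: 1st Friday of the month.
December 1999 — 1st Friday is December 3, 1999.
1st Friday of January 2000: January 7, 2000.
February 2000 — 1st Friday is February 4, 2000.
1st Friday of March 2000: March 3, 2000.
1st Friday of April 2000: April 7, 2000.

April 7, 2000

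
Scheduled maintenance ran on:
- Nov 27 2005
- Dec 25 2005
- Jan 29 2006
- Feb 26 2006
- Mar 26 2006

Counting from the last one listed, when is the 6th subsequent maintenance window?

All Sundays; the gaps (28, 35, 28, 28) vary with month length.
This is the last Sunday of each month.
April 2006 ends with Sunday Apr 30 2006.
Last Sunday of May 2006: May 28 2006.
June 2006 ends with Sunday Jun 25 2006.
Last Sunday of July 2006: Jul 30 2006.
Last Sunday of August 2006: Aug 27 2006.
Last Sunday of September 2006: Sep 24 2006.

Sep 24 2006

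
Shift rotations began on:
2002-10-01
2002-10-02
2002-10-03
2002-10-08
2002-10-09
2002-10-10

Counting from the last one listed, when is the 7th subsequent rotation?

2002-10-29

The gap pattern 1, 1, 5, 1, 1 repeats every 3 events.
These are the Tuesdays, Wednesdays and Thursdays of each week.
The following Tuesday is 2002-10-15.
The following Wednesday is 2002-10-16.
The following Thursday is 2002-10-17.
Next Tuesday: 2002-10-22.
The following Wednesday is 2002-10-23.
The following Thursday is 2002-10-24.
Next Tuesday: 2002-10-29.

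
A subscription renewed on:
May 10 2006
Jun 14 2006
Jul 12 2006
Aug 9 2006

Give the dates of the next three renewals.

Sep 13 2006, Oct 11 2006, Nov 8 2006

All dates are Wednesdays, 35, 28, 28 days apart.
Specifically, the 2nd Wednesday of each month.
September 2006 — 2nd Wednesday is Sep 13 2006.
October 2006 — 2nd Wednesday is Oct 11 2006.
2nd Wednesday of November 2006: Nov 8 2006.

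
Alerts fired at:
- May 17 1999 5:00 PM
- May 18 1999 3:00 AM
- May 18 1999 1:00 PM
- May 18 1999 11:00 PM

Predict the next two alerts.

May 19 1999 9:00 AM, May 19 1999 7:00 PM

The interval is a steady 10 hours (10, 10, 10).
May 18 1999 11:00 PM + 10 h = May 19 1999 9:00 AM.
May 19 1999 9:00 AM + 10 h = May 19 1999 7:00 PM.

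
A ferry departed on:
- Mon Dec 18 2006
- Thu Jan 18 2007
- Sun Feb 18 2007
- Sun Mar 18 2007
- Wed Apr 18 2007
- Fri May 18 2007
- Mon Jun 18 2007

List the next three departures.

Each date is the 18th; the gaps (31, 31, 28, 31, 30, 31) track the month lengths.
The rule is the 18th of each month.
Next: July 2007 → Wed Jul 18 2007.
Next: August 2007 → Sat Aug 18 2007.
September 2007: Tue Sep 18 2007.

Wed Jul 18 2007, Sat Aug 18 2007, Tue Sep 18 2007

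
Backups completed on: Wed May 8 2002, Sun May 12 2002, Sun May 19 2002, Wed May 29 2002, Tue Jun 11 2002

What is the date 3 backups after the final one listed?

Wed Aug 7 2002

The spacing grows by 3 each time: 4, 7, 10, 13 days.
Next gap: 16 days. Tue Jun 11 2002 + 16 days = Thu Jun 27 2002.
Next gap: 19 days. Thu Jun 27 2002 + 19 days = Tue Jul 16 2002.
Next gap: 22 days. Tue Jul 16 2002 + 22 days = Wed Aug 7 2002.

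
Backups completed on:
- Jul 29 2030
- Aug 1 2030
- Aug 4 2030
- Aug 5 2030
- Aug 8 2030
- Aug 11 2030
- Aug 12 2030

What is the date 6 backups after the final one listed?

The gap pattern 3, 3, 1, 3, 3, 1 repeats every 3 events.
These are the Mondays, Thursdays and Sundays of each week.
Next Thursday: Aug 15 2030.
The following Sunday is Aug 18 2030.
Next Monday: Aug 19 2030.
Next Thursday: Aug 22 2030.
The following Sunday is Aug 25 2030.
The following Monday is Aug 26 2030.

Aug 26 2030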